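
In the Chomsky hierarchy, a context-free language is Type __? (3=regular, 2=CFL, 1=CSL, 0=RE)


Chomsky hierarchy levels:
  Type 3: Regular (DFA/NFA/regex)
  Type 2: Context-free (PDA)
  Type 1: Context-sensitive
  Type 0: Recursively enumerable (TM)
'context-free' corresponds to Type 2

2


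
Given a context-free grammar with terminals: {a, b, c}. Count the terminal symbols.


Terminal symbols: a, b, c
Counting each: a (#1), b (#2), c (#3)
Total = 3

3


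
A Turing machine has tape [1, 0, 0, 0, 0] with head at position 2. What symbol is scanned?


Tape: [1, 0, 0, 0, 0]
Positions: 0 1 2 3 4
Values:    1 0 0 0 0
Head at position 2
tape[2] = 0

0


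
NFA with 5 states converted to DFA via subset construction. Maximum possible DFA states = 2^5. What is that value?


NFA has 5 states
Subset construction: each DFA state = subset of NFA states
Maximum subsets = 2^5
2^5 = 32

32


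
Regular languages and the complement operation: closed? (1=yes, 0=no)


Regular languages are closed under all standard operations:
- Union: Yes (product construction)
- Intersection: Yes (product construction)
- Complement: Yes (swap accept/reject)
- Concatenation: Yes (NFA construction)
Operation: complement -> Closed

1


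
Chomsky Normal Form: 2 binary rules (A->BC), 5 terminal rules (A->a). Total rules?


CNF allows two rule forms:
  A -> BC (binary): 2 rules
  A -> a (terminal): 5 rules
Total = 2 + 5 = 7

7


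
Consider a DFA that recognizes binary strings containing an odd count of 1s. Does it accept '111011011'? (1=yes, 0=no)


DFA has 2 states: q_even (start, accept=no) and q_odd
Processing string '111011011' character by character:
  Position 0: read '1', 1-count=1 -> q_odd
  Position 1: read '1', 1-count=2 -> q_even
  Position 2: read '1', 1-count=3 -> q_odd
  Position 3: read '0', 1-count=3 -> q_odd (no change)
  Position 4: read '1', 1-count=4 -> q_even
  Position 5: read '1', 1-count=5 -> q_odd
  Position 6: read '0', 1-count=5 -> q_odd (no change)
  Position 7: read '1', 1-count=6 -> q_even
  Position 8: read '1', 1-count=7 -> q_odd
Final state: q_odd, total 1s = 7 (odd); the DFA requires an odd count -> accept

1


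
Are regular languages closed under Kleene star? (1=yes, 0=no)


Regular languages are closed under:
- Union (DFA product construction)
- Intersection (DFA product construction)
- Complement (swap accept/reject states)
- Concatenation (NFA construction)
- Kleene star (NFA construction)
Kleene star is in this list
Therefore: closed

1


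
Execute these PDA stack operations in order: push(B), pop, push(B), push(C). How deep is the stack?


Tracing stack operations:
  push(B) -> stack = [B], depth=1
  pop -> removed B, stack = [], depth=0
  push(B) -> stack = [B], depth=1
  push(C) -> stack = [B,C], depth=2
Final depth = 2

2


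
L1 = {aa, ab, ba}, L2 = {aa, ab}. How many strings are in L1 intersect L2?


L1 = {aa, ab, ba}
L2 = {aa, ab}
Checking each string in L1 against L2:
  'aa': in L2? Yes
  'ab': in L2? Yes
  'ba': in L2? No
Intersection = {aa, ab}
|L1 ∩ L2| = 2

2


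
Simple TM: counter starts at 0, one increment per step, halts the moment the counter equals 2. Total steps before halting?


Counter starts at 0. Counting sequence:
  Step 1: counter = 1
  Step 2: counter = 2
Counter reached 2 -> halt
Total steps = 2

2


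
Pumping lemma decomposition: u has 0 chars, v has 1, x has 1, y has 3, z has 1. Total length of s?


|s| = |u| + |v| + |x| + |y| + |z|
= 0 + 1 + 1 + 3 + 1
= 1 + 1 + 4
= 2 + 4
= 6

6


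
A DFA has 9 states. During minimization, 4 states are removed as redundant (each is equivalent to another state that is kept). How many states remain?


Original DFA: 9 states
Redundant states removed: 4
Minimized states = original - removed
= 9 - 4
= 5

5


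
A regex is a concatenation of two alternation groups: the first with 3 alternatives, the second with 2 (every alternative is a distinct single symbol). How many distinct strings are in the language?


First group: 3 alternatives
Second group: 2 alternatives
Concatenation: each choice from group 1 pairs with each from group 2
Total = 3 x 2 = 6

6


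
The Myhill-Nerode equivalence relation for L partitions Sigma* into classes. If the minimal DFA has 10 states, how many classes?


Myhill-Nerode theorem:
Number of equivalence classes = number of states in minimal DFA
Minimal DFA states = 10
Therefore equivalence classes = 10

10


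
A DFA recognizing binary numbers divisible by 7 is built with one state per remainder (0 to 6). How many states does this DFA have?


Divisibility by 7 is tracked via the remainder mod 7: 0, 1, ..., 6
The construction assigns one state to each remainder
Number of remainders = 7

7


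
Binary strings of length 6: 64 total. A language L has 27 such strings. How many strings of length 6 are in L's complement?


Alphabet: {0,1}
String length: 6
Total strings of length 6 = 2^6 = 64
Strings in L = 27
Complement = total - |L|
= 64 - 27
= 37

37


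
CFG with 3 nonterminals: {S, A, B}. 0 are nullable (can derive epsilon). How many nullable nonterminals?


Nonterminals: {S, A, B}
A nonterminal is nullable if it can derive epsilon
Counting nullable nonterminals: 0
Total nullable = 0

0


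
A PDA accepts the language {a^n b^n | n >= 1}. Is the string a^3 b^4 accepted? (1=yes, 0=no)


Language requires equal numbers of a's and b's
PDA pushes for each 'a', pops for each 'b'
Number of a's = 3
Number of b's = 4
3 != 4 -> Reject

0


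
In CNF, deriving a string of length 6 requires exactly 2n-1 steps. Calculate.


Chomsky Normal Form derivation:
String length n = 6
Each step either:
  - Splits a nonterminal into two (n-1 such steps)
  - Converts a nonterminal to terminal (n such steps)
Total = (n-1) + n = 2n - 1
= 2(6) - 1
= 12 - 1
= 11

11


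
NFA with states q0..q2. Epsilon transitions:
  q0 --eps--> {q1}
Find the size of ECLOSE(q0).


Starting from q0
Initialize closure = {q0}
Follow epsilon from q0 -> add q1
Final closure: {q0, q1}
Size = 2

2


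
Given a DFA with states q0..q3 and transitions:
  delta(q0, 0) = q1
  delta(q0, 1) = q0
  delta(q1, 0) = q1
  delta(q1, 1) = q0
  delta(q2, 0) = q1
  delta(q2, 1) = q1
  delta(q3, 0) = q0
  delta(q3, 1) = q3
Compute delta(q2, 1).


Looking up transition function:
delta(q2, 1) in the table
Row: q2, Column: 1
Result: q1

q1


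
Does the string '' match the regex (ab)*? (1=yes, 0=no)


Pattern: (ab)*
String: ''
Pattern requires: zero or more repetitions of 'ab'
Pairs: []
All pairs are 'ab'? Yes
Result: 1

1


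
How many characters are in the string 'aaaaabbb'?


String: 'aaaaabbb'
Counting characters:
  'a' appears 5 time(s)
  'b' appears 3 time(s)
Total length = 5 + 3 = 8

8


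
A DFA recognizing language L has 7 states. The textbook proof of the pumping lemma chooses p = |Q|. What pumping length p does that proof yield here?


Pumping lemma for regular languages (standard proof):
Take p = |Q|, the number of DFA states.
Any string of length >= |Q| passes through |Q|+1 states while reading its first |Q| symbols,
so by pigeonhole some state repeats, giving the loop that can be pumped.
Here |Q| = 7
Therefore the proof uses p = 7

7


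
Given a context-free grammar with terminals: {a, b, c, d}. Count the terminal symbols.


Terminal symbols: a, b, c, d
Counting each: a (#1), b (#2), c (#3), d (#4)
Total = 4

4


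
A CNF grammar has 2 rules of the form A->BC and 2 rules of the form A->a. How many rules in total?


CNF allows two rule forms:
  A -> BC (binary): 2 rules
  A -> a (terminal): 2 rules
Total = 2 + 2 = 4

4


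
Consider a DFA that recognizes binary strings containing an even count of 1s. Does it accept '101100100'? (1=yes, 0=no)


DFA has 2 states: q_even (start, accept=yes) and q_odd
Processing string '101100100' character by character:
  Position 0: read '1', 1-count=1 -> q_odd
  Position 1: read '0', 1-count=1 -> q_odd (no change)
  Position 2: read '1', 1-count=2 -> q_even
  Position 3: read '1', 1-count=3 -> q_odd
  Position 4: read '0', 1-count=3 -> q_odd (no change)
  Position 5: read '0', 1-count=3 -> q_odd (no change)
  Position 6: read '1', 1-count=4 -> q_even
  Position 7: read '0', 1-count=4 -> q_even (no change)
  Position 8: read '0', 1-count=4 -> q_even (no change)
Final state: q_even, total 1s = 4 (even); the DFA requires an even count -> accept

1


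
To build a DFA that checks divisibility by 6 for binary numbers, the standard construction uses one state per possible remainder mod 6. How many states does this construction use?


Divisibility by 6 is tracked via the remainder mod 6: 0, 1, ..., 5
The construction assigns one state to each remainder
Number of remainders = 6

6


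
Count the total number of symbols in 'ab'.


String: 'ab'
Counting characters:
  'a' appears 1 time(s)
  'b' appears 1 time(s)
Total length = 1 + 1 = 2

2


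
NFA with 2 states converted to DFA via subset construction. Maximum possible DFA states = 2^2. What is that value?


NFA has 2 states
Subset construction: each DFA state = subset of NFA states
Maximum subsets = 2^2
2^2 = 4

4


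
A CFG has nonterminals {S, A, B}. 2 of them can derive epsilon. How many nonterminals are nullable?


Nonterminals: {S, A, B}
A nonterminal is nullable if it can derive epsilon
Counting nullable nonterminals: 2
Total nullable = 2

2


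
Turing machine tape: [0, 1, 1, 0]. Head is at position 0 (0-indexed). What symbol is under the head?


Tape: [0, 1, 1, 0]
Positions: 0 1 2 3
Values:    0 1 1 0
Head at position 0
tape[0] = 0

0


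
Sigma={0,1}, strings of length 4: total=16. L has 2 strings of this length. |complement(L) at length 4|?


Alphabet: {0,1}
String length: 4
Total strings of length 4 = 2^4 = 16
Strings in L = 2
Complement = total - |L|
= 16 - 2
= 14

14


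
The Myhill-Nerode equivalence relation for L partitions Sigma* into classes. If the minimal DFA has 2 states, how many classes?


Myhill-Nerode theorem:
Number of equivalence classes = number of states in minimal DFA
Minimal DFA states = 2
Therefore equivalence classes = 2

2


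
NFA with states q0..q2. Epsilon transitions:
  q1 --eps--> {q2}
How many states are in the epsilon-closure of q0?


Starting from q0
Initialize closure = {q0}
q0 has no outgoing epsilon transitions -> nothing to add
Final closure: {q0}
Size = 1

1


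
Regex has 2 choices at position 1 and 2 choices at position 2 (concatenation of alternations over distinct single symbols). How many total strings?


First group: 2 alternatives
Second group: 2 alternatives
Concatenation: each choice from group 1 pairs with each from group 2
Total = 2 x 2 = 4

4


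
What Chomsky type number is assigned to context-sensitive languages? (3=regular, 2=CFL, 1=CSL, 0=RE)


Chomsky hierarchy levels:
  Type 3: Regular (DFA/NFA/regex)
  Type 2: Context-free (PDA)
  Type 1: Context-sensitive
  Type 0: Recursively enumerable (TM)
'context-sensitive' corresponds to Type 1

1


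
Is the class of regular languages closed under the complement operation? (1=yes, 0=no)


Regular languages are closed under:
- Union (DFA product construction)
- Intersection (DFA product construction)
- Complement (swap accept/reject states)
- Concatenation (NFA construction)
- Kleene star (NFA construction)
complement is in this list
Therefore: closed

1


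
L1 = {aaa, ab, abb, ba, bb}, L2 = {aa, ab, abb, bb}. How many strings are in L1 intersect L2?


L1 = {aaa, ab, abb, ba, bb}
L2 = {aa, ab, abb, bb}
Checking each string in L1 against L2:
  'aaa': in L2? No
  'ab': in L2? Yes
  'abb': in L2? Yes
  'ba': in L2? No
  'bb': in L2? Yes
Intersection = {ab, abb, bb}
|L1 ∩ L2| = 3

3


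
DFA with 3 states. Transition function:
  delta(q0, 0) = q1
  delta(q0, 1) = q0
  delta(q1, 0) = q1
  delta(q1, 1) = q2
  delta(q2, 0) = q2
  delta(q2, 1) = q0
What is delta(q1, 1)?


Looking up transition function:
delta(q1, 1) in the table
Row: q1, Column: 1
Result: q2

q2


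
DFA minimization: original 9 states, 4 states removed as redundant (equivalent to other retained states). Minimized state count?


Original DFA: 9 states
Redundant states removed: 4
Minimized states = original - removed
= 9 - 4
= 5

5


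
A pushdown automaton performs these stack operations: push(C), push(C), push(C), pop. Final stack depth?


Tracing stack operations:
  push(C) -> stack = [C], depth=1
  push(C) -> stack = [C,C], depth=2
  push(C) -> stack = [C,C,C], depth=3
  pop -> removed C, stack = [C,C], depth=2
Final depth = 2

2


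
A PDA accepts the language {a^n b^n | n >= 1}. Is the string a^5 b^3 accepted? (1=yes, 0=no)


Language requires equal numbers of a's and b's
PDA pushes for each 'a', pops for each 'b'
Number of a's = 5
Number of b's = 3
5 != 3 -> Reject

0


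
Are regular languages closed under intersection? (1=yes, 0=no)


Regular languages are closed under all standard operations:
- Union: Yes (product construction)
- Intersection: Yes (product construction)
- Complement: Yes (swap accept/reject)
- Concatenation: Yes (NFA construction)
Operation: intersection -> Closed

1


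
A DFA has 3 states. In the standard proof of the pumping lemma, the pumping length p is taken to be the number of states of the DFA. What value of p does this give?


Pumping lemma for regular languages (standard proof):
Take p = |Q|, the number of DFA states.
Any string of length >= |Q| passes through |Q|+1 states while reading its first |Q| symbols,
so by pigeonhole some state repeats, giving the loop that can be pumped.
Here |Q| = 3
Therefore the proof uses p = 3

3


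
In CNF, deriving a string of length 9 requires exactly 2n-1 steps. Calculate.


Chomsky Normal Form derivation:
String length n = 9
Each step either:
  - Splits a nonterminal into two (n-1 such steps)
  - Converts a nonterminal to terminal (n such steps)
Total = (n-1) + n = 2n - 1
= 2(9) - 1
= 18 - 1
= 17

17


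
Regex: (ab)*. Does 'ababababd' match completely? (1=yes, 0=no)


Pattern: (ab)*
String: 'ababababd'
Pattern requires: zero or more repetitions of 'ab'
Length 9 is odd -> cannot be (ab)* -> no match
Result: 0

0


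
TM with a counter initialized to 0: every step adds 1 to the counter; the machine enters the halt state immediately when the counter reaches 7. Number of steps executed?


Counter starts at 0. Counting sequence:
  Step 1: counter = 1
  Step 2: counter = 2
  Step 3: counter = 3
  Step 4: counter = 4
  Step 5: counter = 5
  Step 6: counter = 6
  Step 7: counter = 7
Counter reached 7 -> halt
Total steps = 7

7


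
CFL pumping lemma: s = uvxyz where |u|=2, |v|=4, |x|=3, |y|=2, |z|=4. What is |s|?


|s| = |u| + |v| + |x| + |y| + |z|
= 2 + 4 + 3 + 2 + 4
= 6 + 3 + 6
= 9 + 6
= 15

15


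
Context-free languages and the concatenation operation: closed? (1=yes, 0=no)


CFL closure properties:
  Closed under: union, concatenation, Kleene star
  NOT closed under: intersection, complement
Operation 'concatenation' is in closed list -> Yes (closed)

1


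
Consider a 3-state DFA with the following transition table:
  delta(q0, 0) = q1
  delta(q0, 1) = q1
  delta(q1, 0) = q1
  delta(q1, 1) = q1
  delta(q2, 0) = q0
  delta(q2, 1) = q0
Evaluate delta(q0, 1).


Looking up transition function:
delta(q0, 1) in the table
Row: q0, Column: 1
Result: q1

q1


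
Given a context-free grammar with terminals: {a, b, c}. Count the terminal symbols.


Terminal symbols: a, b, c
Counting each: a (#1), b (#2), c (#3)
Total = 3

3


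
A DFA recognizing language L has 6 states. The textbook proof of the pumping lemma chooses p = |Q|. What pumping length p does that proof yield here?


Pumping lemma for regular languages (standard proof):
Take p = |Q|, the number of DFA states.
Any string of length >= |Q| passes through |Q|+1 states while reading its first |Q| symbols,
so by pigeonhole some state repeats, giving the loop that can be pumped.
Here |Q| = 6
Therefore the proof uses p = 6

6


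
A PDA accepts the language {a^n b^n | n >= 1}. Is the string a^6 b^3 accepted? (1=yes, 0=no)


Language requires equal numbers of a's and b's
PDA pushes for each 'a', pops for each 'b'
Number of a's = 6
Number of b's = 3
6 != 3 -> Reject

0


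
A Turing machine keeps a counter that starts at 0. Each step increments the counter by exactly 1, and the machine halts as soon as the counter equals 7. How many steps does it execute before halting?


Counter starts at 0. Counting sequence:
  Step 1: counter = 1
  Step 2: counter = 2
  Step 3: counter = 3
  Step 4: counter = 4
  Step 5: counter = 5
  Step 6: counter = 6
  Step 7: counter = 7
Counter reached 7 -> halt
Total steps = 7

7


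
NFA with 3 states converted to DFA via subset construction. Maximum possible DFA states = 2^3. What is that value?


NFA has 3 states
Subset construction: each DFA state = subset of NFA states
Maximum subsets = 2^3
2^3 = 8

8


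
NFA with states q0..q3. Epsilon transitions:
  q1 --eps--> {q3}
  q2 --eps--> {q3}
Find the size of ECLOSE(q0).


Starting from q0
Initialize closure = {q0}
q0 has no outgoing epsilon transitions -> nothing to add
Final closure: {q0}
Size = 1

1


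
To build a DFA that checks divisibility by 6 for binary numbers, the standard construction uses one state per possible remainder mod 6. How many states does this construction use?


Divisibility by 6 is tracked via the remainder mod 6: 0, 1, ..., 5
The construction assigns one state to each remainder
Number of remainders = 6

6


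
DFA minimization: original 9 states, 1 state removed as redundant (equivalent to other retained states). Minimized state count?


Original DFA: 9 states
Redundant states removed: 1
Minimized states = original - removed
= 9 - 1
= 8

8


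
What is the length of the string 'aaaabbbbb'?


String: 'aaaabbbbb'
Counting characters:
  'a' appears 4 time(s)
  'b' appears 5 time(s)
Total length = 4 + 5 = 9

9


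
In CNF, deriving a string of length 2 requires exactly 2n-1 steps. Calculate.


Chomsky Normal Form derivation:
String length n = 2
Each step either:
  - Splits a nonterminal into two (n-1 such steps)
  - Converts a nonterminal to terminal (n such steps)
Total = (n-1) + n = 2n - 1
= 2(2) - 1
= 4 - 1
= 3

3


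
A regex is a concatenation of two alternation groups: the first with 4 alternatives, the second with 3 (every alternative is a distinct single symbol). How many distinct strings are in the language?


First group: 4 alternatives
Second group: 3 alternatives
Concatenation: each choice from group 1 pairs with each from group 2
Total = 4 x 3 = 12

12


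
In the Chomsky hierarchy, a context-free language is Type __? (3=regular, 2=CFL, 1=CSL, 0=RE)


Chomsky hierarchy levels:
  Type 3: Regular (DFA/NFA/regex)
  Type 2: Context-free (PDA)
  Type 1: Context-sensitive
  Type 0: Recursively enumerable (TM)
'context-free' corresponds to Type 2

2


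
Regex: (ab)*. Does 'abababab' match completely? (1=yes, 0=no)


Pattern: (ab)*
String: 'abababab'
Pattern requires: zero or more repetitions of 'ab'
Pairs: ['ab', 'ab', 'ab', 'ab']
All pairs are 'ab'? Yes
Result: 1

1


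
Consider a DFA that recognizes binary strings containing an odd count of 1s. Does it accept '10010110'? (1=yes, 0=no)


DFA has 2 states: q_even (start, accept=no) and q_odd
Processing string '10010110' character by character:
  Position 0: read '1', 1-count=1 -> q_odd
  Position 1: read '0', 1-count=1 -> q_odd (no change)
  Position 2: read '0', 1-count=1 -> q_odd (no change)
  Position 3: read '1', 1-count=2 -> q_even
  Position 4: read '0', 1-count=2 -> q_even (no change)
  Position 5: read '1', 1-count=3 -> q_odd
  Position 6: read '1', 1-count=4 -> q_even
  Position 7: read '0', 1-count=4 -> q_even (no change)
Final state: q_even, total 1s = 4 (even); the DFA requires an odd count -> reject

0


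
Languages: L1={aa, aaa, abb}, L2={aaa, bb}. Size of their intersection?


L1 = {aa, aaa, abb}
L2 = {aaa, bb}
Checking each string in L1 against L2:
  'aa': in L2? No
  'aaa': in L2? Yes
  'abb': in L2? No
Intersection = {aaa}
|L1 ∩ L2| = 1

1


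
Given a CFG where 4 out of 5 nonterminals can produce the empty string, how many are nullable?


Nonterminals: {S, A, B, C, D}
A nonterminal is nullable if it can derive epsilon
Counting nullable nonterminals: 4
Total nullable = 4

4


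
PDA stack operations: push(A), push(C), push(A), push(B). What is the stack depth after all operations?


Tracing stack operations:
  push(A) -> stack = [A], depth=1
  push(C) -> stack = [A,C], depth=2
  push(A) -> stack = [A,C,A], depth=3
  push(B) -> stack = [A,C,A,B], depth=4
Final depth = 4

4


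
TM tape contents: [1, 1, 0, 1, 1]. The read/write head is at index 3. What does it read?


Tape: [1, 1, 0, 1, 1]
Positions: 0 1 2 3 4
Values:    1 1 0 1 1
Head at position 3
tape[3] = 1

1


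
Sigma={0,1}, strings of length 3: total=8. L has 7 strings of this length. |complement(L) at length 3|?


Alphabet: {0,1}
String length: 3
Total strings of length 3 = 2^3 = 8
Strings in L = 7
Complement = total - |L|
= 8 - 7
= 1

1


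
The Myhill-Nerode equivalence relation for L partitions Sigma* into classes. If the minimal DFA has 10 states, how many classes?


Myhill-Nerode theorem:
Number of equivalence classes = number of states in minimal DFA
Minimal DFA states = 10
Therefore equivalence classes = 10

10


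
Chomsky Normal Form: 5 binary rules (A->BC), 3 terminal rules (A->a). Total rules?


CNF allows two rule forms:
  A -> BC (binary): 5 rules
  A -> a (terminal): 3 rules
Total = 5 + 3 = 8

8


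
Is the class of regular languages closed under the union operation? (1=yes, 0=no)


Regular languages are closed under:
- Union (DFA product construction)
- Intersection (DFA product construction)
- Complement (swap accept/reject states)
- Concatenation (NFA construction)
- Kleene star (NFA construction)
union is in this list
Therefore: closed

1


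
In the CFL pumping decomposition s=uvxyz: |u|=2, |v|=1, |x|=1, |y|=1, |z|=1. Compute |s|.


|s| = |u| + |v| + |x| + |y| + |z|
= 2 + 1 + 1 + 1 + 1
= 3 + 1 + 2
= 4 + 2
= 6

6


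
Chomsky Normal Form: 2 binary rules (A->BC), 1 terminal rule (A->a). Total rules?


CNF allows two rule forms:
  A -> BC (binary): 2 rules
  A -> a (terminal): 1 rule
Total = 2 + 1 = 3

3


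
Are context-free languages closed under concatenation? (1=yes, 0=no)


CFL closure properties:
  Closed under: union, concatenation, Kleene star
  NOT closed under: intersection, complement
Operation 'concatenation' is in closed list -> Yes (closed)

1


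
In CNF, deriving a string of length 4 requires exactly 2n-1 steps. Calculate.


Chomsky Normal Form derivation:
String length n = 4
Each step either:
  - Splits a nonterminal into two (n-1 such steps)
  - Converts a nonterminal to terminal (n such steps)
Total = (n-1) + n = 2n - 1
= 2(4) - 1
= 8 - 1
= 7

7


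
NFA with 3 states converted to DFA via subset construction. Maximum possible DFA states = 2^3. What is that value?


NFA has 3 states
Subset construction: each DFA state = subset of NFA states
Maximum subsets = 2^3
2^3 = 8

8


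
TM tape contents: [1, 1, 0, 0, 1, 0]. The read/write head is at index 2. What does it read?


Tape: [1, 1, 0, 0, 1, 0]
Positions: 0 1 2 3 4 5
Values:    1 1 0 0 1 0
Head at position 2
tape[2] = 0

0


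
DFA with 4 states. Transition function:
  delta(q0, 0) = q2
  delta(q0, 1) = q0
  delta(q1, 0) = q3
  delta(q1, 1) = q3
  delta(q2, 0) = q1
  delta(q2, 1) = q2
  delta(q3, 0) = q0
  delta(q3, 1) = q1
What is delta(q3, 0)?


Looking up transition function:
delta(q3, 0) in the table
Row: q3, Column: 0
Result: q0

q0


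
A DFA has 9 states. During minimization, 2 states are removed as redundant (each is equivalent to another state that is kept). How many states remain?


Original DFA: 9 states
Redundant states removed: 2
Minimized states = original - removed
= 9 - 2
= 7

7


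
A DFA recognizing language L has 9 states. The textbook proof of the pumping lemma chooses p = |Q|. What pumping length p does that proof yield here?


Pumping lemma for regular languages (standard proof):
Take p = |Q|, the number of DFA states.
Any string of length >= |Q| passes through |Q|+1 states while reading its first |Q| symbols,
so by pigeonhole some state repeats, giving the loop that can be pumped.
Here |Q| = 9
Therefore the proof uses p = 9

9


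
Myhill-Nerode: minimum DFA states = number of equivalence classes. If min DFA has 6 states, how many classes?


Myhill-Nerode theorem:
Number of equivalence classes = number of states in minimal DFA
Minimal DFA states = 6
Therefore equivalence classes = 6

6


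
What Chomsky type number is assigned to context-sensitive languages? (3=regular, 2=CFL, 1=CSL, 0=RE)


Chomsky hierarchy levels:
  Type 3: Regular (DFA/NFA/regex)
  Type 2: Context-free (PDA)
  Type 1: Context-sensitive
  Type 0: Recursively enumerable (TM)
'context-sensitive' corresponds to Type 1

1


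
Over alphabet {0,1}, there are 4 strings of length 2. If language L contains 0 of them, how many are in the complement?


Alphabet: {0,1}
String length: 2
Total strings of length 2 = 2^2 = 4
Strings in L = 0
Complement = total - |L|
= 4 - 0
= 4

4


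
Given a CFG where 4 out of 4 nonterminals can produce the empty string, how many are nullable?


Nonterminals: {S, A, B, C}
A nonterminal is nullable if it can derive epsilon
Counting nullable nonterminals: 4
Total nullable = 4

4


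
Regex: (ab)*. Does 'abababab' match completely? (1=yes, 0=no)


Pattern: (ab)*
String: 'abababab'
Pattern requires: zero or more repetitions of 'ab'
Pairs: ['ab', 'ab', 'ab', 'ab']
All pairs are 'ab'? Yes
Result: 1

1


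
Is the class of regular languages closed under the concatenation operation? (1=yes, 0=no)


Regular languages are closed under:
- Union (DFA product construction)
- Intersection (DFA product construction)
- Complement (swap accept/reject states)
- Concatenation (NFA construction)
- Kleene star (NFA construction)
concatenation is in this list
Therefore: closed

1


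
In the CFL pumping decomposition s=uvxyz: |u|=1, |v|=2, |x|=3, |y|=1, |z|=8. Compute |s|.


|s| = |u| + |v| + |x| + |y| + |z|
= 1 + 2 + 3 + 1 + 8
= 3 + 3 + 9
= 6 + 9
= 15

15


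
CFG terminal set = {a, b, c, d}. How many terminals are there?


Terminal symbols: a, b, c, d
Counting each: a (#1), b (#2), c (#3), d (#4)
Total = 4

4


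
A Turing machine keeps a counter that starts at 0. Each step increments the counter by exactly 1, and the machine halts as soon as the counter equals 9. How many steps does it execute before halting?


Counter starts at 0. Counting sequence:
  Step 1: counter = 1
  Step 2: counter = 2
  Step 3: counter = 3
  Step 4: counter = 4
  Step 5: counter = 5
  Step 6: counter = 6
  ...
  Step 9: counter = 9
Counter reached 9 -> halt
Total steps = 9

9


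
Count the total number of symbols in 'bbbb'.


String: 'bbbb'
Counting characters:
  'b' appears 4 time(s)
Total length = 0 + 4 = 4

4


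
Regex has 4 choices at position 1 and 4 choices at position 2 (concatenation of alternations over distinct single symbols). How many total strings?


First group: 4 alternatives
Second group: 4 alternatives
Concatenation: each choice from group 1 pairs with each from group 2
Total = 4 x 4 = 16

16


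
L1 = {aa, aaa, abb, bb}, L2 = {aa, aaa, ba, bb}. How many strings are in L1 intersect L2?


L1 = {aa, aaa, abb, bb}
L2 = {aa, aaa, ba, bb}
Checking each string in L1 against L2:
  'aa': in L2? Yes
  'aaa': in L2? Yes
  'abb': in L2? No
  'bb': in L2? Yes
Intersection = {aa, aaa, bb}
|L1 ∩ L2| = 3

3


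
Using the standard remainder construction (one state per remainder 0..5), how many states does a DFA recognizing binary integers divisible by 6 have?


Divisibility by 6 is tracked via the remainder mod 6: 0, 1, ..., 5
The construction assigns one state to each remainder
Number of remainders = 6

6


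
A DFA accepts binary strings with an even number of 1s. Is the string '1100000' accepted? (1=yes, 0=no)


DFA has 2 states: q_even (start, accept=yes) and q_odd
Processing string '1100000' character by character:
  Position 0: read '1', 1-count=1 -> q_odd
  Position 1: read '1', 1-count=2 -> q_even
  Position 2: read '0', 1-count=2 -> q_even (no change)
  Position 3: read '0', 1-count=2 -> q_even (no change)
  Position 4: read '0', 1-count=2 -> q_even (no change)
  Position 5: read '0', 1-count=2 -> q_even (no change)
  Position 6: read '0', 1-count=2 -> q_even (no change)
Final state: q_even, total 1s = 2 (even); the DFA requires an even count -> accept

1


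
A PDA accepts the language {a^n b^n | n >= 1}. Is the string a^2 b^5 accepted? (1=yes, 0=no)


Language requires equal numbers of a's and b's
PDA pushes for each 'a', pops for each 'b'
Number of a's = 2
Number of b's = 5
2 != 5 -> Reject

0


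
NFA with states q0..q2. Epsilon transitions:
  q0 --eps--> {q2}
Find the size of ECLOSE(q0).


Starting from q0
Initialize closure = {q0}
Follow epsilon from q0 -> add q2
Final closure: {q0, q2}
Size = 2

2


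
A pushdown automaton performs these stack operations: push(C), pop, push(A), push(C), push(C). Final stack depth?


Tracing stack operations:
  push(C) -> stack = [C], depth=1
  pop -> removed C, stack = [], depth=0
  push(A) -> stack = [A], depth=1
  push(C) -> stack = [A,C], depth=2
  push(C) -> stack = [A,C,C], depth=3
Final depth = 3

3


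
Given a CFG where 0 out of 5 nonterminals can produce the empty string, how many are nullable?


Nonterminals: {S, A, B, C, D}
A nonterminal is nullable if it can derive epsilon
Counting nullable nonterminals: 0
Total nullable = 0

0


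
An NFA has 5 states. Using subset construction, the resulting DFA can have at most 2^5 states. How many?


NFA has 5 states
Subset construction: each DFA state = subset of NFA states
Maximum subsets = 2^5
2^5 = 32

32


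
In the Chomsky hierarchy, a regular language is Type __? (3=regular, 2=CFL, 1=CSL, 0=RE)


Chomsky hierarchy levels:
  Type 3: Regular (DFA/NFA/regex)
  Type 2: Context-free (PDA)
  Type 1: Context-sensitive
  Type 0: Recursively enumerable (TM)
'regular' corresponds to Type 3

3


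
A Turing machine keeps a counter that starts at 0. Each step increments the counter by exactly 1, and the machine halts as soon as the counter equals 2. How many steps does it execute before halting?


Counter starts at 0. Counting sequence:
  Step 1: counter = 1
  Step 2: counter = 2
Counter reached 2 -> halt
Total steps = 2

2


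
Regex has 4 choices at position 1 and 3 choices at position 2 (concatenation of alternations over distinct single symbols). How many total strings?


First group: 4 alternatives
Second group: 3 alternatives
Concatenation: each choice from group 1 pairs with each from group 2
Total = 4 x 3 = 12

12


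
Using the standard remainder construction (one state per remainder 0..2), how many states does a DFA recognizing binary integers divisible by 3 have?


Divisibility by 3 is tracked via the remainder mod 3: 0, 1, ..., 2
The construction assigns one state to each remainder
Number of remainders = 3

3


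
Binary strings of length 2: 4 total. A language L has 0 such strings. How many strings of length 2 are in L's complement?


Alphabet: {0,1}
String length: 2
Total strings of length 2 = 2^2 = 4
Strings in L = 0
Complement = total - |L|
= 4 - 0
= 4

4


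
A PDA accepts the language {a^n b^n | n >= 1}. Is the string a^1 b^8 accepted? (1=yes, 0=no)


Language requires equal numbers of a's and b's
PDA pushes for each 'a', pops for each 'b'
Number of a's = 1
Number of b's = 8
1 != 8 -> Reject

0


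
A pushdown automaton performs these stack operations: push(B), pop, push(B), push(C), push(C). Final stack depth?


Tracing stack operations:
  push(B) -> stack = [B], depth=1
  pop -> removed B, stack = [], depth=0
  push(B) -> stack = [B], depth=1
  push(C) -> stack = [B,C], depth=2
  push(C) -> stack = [B,C,C], depth=3
Final depth = 3

3


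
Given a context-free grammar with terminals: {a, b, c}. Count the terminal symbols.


Terminal symbols: a, b, c
Counting each: a (#1), b (#2), c (#3)
Total = 3

3


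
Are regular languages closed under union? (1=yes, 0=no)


Regular languages are closed under:
- Union (DFA product construction)
- Intersection (DFA product construction)
- Complement (swap accept/reject states)
- Concatenation (NFA construction)
- Kleene star (NFA construction)
union is in this list
Therefore: closed

1


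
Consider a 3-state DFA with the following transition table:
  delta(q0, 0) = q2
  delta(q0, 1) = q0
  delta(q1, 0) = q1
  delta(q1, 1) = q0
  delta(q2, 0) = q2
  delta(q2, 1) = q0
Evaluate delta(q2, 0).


Looking up transition function:
delta(q2, 0) in the table
Row: q2, Column: 0
Result: q2

q2


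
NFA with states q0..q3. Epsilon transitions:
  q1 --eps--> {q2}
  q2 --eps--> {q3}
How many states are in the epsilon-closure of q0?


Starting from q0
Initialize closure = {q0}
q0 has no outgoing epsilon transitions -> nothing to add
Final closure: {q0}
Size = 1

1


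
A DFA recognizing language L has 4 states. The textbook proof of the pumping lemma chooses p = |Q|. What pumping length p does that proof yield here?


Pumping lemma for regular languages (standard proof):
Take p = |Q|, the number of DFA states.
Any string of length >= |Q| passes through |Q|+1 states while reading its first |Q| symbols,
so by pigeonhole some state repeats, giving the loop that can be pumped.
Here |Q| = 4
Therefore the proof uses p = 4

4


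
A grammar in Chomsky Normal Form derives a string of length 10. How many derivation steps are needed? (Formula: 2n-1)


Chomsky Normal Form derivation:
String length n = 10
Each step either:
  - Splits a nonterminal into two (n-1 such steps)
  - Converts a nonterminal to terminal (n such steps)
Total = (n-1) + n = 2n - 1
= 2(10) - 1
= 20 - 1
= 19

19


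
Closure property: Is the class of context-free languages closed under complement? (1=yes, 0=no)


CFL closure properties:
  Closed under: union, concatenation, Kleene star
  NOT closed under: intersection, complement
Operation 'complement' is in not-closed list -> No (not closed)

0


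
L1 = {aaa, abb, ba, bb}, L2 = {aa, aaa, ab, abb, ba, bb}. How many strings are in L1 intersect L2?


L1 = {aaa, abb, ba, bb}
L2 = {aa, aaa, ab, abb, ba, bb}
Checking each string in L1 against L2:
  'aaa': in L2? Yes
  'abb': in L2? Yes
  'ba': in L2? Yes
  'bb': in L2? Yes
Intersection = {aaa, abb, ba, bb}
|L1 ∩ L2| = 4

4


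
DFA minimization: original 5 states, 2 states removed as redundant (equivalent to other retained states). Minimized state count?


Original DFA: 5 states
Redundant states removed: 2
Minimized states = original - removed
= 5 - 2
= 3

3


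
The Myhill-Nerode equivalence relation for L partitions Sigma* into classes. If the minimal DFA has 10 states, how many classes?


Myhill-Nerode theorem:
Number of equivalence classes = number of states in minimal DFA
Minimal DFA states = 10
Therefore equivalence classes = 10

10


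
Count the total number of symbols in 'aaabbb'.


String: 'aaabbb'
Counting characters:
  'a' appears 3 time(s)
  'b' appears 3 time(s)
Total length = 3 + 3 = 6

6


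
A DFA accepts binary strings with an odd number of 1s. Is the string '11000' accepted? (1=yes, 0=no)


DFA has 2 states: q_even (start, accept=no) and q_odd
Processing string '11000' character by character:
  Position 0: read '1', 1-count=1 -> q_odd
  Position 1: read '1', 1-count=2 -> q_even
  Position 2: read '0', 1-count=2 -> q_even (no change)
  Position 3: read '0', 1-count=2 -> q_even (no change)
  Position 4: read '0', 1-count=2 -> q_even (no change)
Final state: q_even, total 1s = 2 (even); the DFA requires an odd count -> reject

0


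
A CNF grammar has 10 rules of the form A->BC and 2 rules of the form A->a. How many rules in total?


CNF allows two rule forms:
  A -> BC (binary): 10 rules
  A -> a (terminal): 2 rules
Total = 10 + 2 = 12

12


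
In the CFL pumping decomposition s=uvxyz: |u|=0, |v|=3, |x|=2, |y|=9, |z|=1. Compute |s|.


|s| = |u| + |v| + |x| + |y| + |z|
= 0 + 3 + 2 + 9 + 1
= 3 + 2 + 10
= 5 + 10
= 15

15


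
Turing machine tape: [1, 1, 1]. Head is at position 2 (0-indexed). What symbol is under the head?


Tape: [1, 1, 1]
Positions: 0 1 2
Values:    1 1 1
Head at position 2
tape[2] = 1

1


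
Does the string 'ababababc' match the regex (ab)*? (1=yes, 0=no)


Pattern: (ab)*
String: 'ababababc'
Pattern requires: zero or more repetitions of 'ab'
Length 9 is odd -> cannot be (ab)* -> no match
Result: 0

0


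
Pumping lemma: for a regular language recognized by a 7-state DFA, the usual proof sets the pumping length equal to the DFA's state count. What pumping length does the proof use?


Pumping lemma for regular languages (standard proof):
Take p = |Q|, the number of DFA states.
Any string of length >= |Q| passes through |Q|+1 states while reading its first |Q| symbols,
so by pigeonhole some state repeats, giving the loop that can be pumped.
Here |Q| = 7
Therefore the proof uses p = 7

7


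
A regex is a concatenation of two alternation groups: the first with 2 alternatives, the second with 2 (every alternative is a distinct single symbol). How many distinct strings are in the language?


First group: 2 alternatives
Second group: 2 alternatives
Concatenation: each choice from group 1 pairs with each from group 2
Total = 2 x 2 = 4

4


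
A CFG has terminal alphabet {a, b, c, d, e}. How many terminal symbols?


Terminal symbols: a, b, c, d, e
Counting each: a (#1), b (#2), c (#3), d (#4), e (#5)
Total = 5

5


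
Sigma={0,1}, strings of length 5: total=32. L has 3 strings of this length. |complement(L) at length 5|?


Alphabet: {0,1}
String length: 5
Total strings of length 5 = 2^5 = 32
Strings in L = 3
Complement = total - |L|
= 32 - 3
= 29

29


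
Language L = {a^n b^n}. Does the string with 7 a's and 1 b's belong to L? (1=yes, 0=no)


Language requires equal numbers of a's and b's
PDA pushes for each 'a', pops for each 'b'
Number of a's = 7
Number of b's = 1
7 != 1 -> Reject

0


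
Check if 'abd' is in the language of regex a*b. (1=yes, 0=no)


Pattern: a*b
String: 'abd'
Pattern requires: zero or more 'a's followed by exactly one 'b'
Found 1 leading 'a's
Remaining: 'bd'
Remaining is not 'b' -> no match
Result: 0

0


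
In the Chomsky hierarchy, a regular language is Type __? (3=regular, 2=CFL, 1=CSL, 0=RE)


Chomsky hierarchy levels:
  Type 3: Regular (DFA/NFA/regex)
  Type 2: Context-free (PDA)
  Type 1: Context-sensitive
  Type 0: Recursively enumerable (TM)
'regular' corresponds to Type 3

3


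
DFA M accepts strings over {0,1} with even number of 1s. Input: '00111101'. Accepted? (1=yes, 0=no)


DFA has 2 states: q_even (start, accept=yes) and q_odd
Processing string '00111101' character by character:
  Position 0: read '0', 1-count=0 -> q_even (no change)
  Position 1: read '0', 1-count=0 -> q_even (no change)
  Position 2: read '1', 1-count=1 -> q_odd
  Position 3: read '1', 1-count=2 -> q_even
  Position 4: read '1', 1-count=3 -> q_odd
  Position 5: read '1', 1-count=4 -> q_even
  Position 6: read '0', 1-count=4 -> q_even (no change)
  Position 7: read '1', 1-count=5 -> q_odd
Final state: q_odd, total 1s = 5 (odd); the DFA requires an even count -> reject

0


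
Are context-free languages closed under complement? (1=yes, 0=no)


CFL closure properties:
  Closed under: union, concatenation, Kleene star
  NOT closed under: intersection, complement
Operation 'complement' is in not-closed list -> No (not closed)

0


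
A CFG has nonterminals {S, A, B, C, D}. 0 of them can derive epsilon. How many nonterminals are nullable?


Nonterminals: {S, A, B, C, D}
A nonterminal is nullable if it can derive epsilon
Counting nullable nonterminals: 0
Total nullable = 0

0
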